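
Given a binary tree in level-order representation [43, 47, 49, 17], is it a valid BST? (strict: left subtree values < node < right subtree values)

Level-order array: [43, 47, 49, 17]
Validate using subtree bounds (lo, hi): at each node, require lo < value < hi,
then recurse left with hi=value and right with lo=value.
Preorder trace (stopping at first violation):
  at node 43 with bounds (-inf, +inf): OK
  at node 47 with bounds (-inf, 43): VIOLATION
Node 47 violates its bound: not (-inf < 47 < 43).
Result: Not a valid BST


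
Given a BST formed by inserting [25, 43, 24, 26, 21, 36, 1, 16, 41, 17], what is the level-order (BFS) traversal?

Tree insertion order: [25, 43, 24, 26, 21, 36, 1, 16, 41, 17]
Tree (level-order array): [25, 24, 43, 21, None, 26, None, 1, None, None, 36, None, 16, None, 41, None, 17]
BFS from the root, enqueuing left then right child of each popped node:
  queue [25] -> pop 25, enqueue [24, 43], visited so far: [25]
  queue [24, 43] -> pop 24, enqueue [21], visited so far: [25, 24]
  queue [43, 21] -> pop 43, enqueue [26], visited so far: [25, 24, 43]
  queue [21, 26] -> pop 21, enqueue [1], visited so far: [25, 24, 43, 21]
  queue [26, 1] -> pop 26, enqueue [36], visited so far: [25, 24, 43, 21, 26]
  queue [1, 36] -> pop 1, enqueue [16], visited so far: [25, 24, 43, 21, 26, 1]
  queue [36, 16] -> pop 36, enqueue [41], visited so far: [25, 24, 43, 21, 26, 1, 36]
  queue [16, 41] -> pop 16, enqueue [17], visited so far: [25, 24, 43, 21, 26, 1, 36, 16]
  queue [41, 17] -> pop 41, enqueue [none], visited so far: [25, 24, 43, 21, 26, 1, 36, 16, 41]
  queue [17] -> pop 17, enqueue [none], visited so far: [25, 24, 43, 21, 26, 1, 36, 16, 41, 17]
Result: [25, 24, 43, 21, 26, 1, 36, 16, 41, 17]


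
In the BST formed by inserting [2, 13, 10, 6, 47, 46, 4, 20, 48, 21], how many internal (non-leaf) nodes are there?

Tree built from: [2, 13, 10, 6, 47, 46, 4, 20, 48, 21]
Tree (level-order array): [2, None, 13, 10, 47, 6, None, 46, 48, 4, None, 20, None, None, None, None, None, None, 21]
Rule: An internal node has at least one child.
Per-node child counts:
  node 2: 1 child(ren)
  node 13: 2 child(ren)
  node 10: 1 child(ren)
  node 6: 1 child(ren)
  node 4: 0 child(ren)
  node 47: 2 child(ren)
  node 46: 1 child(ren)
  node 20: 1 child(ren)
  node 21: 0 child(ren)
  node 48: 0 child(ren)
Matching nodes: [2, 13, 10, 6, 47, 46, 20]
Count of internal (non-leaf) nodes: 7


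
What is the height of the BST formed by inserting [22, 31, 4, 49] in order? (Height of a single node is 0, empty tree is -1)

Insertion order: [22, 31, 4, 49]
Tree (level-order array): [22, 4, 31, None, None, None, 49]
Compute height bottom-up (empty subtree = -1):
  height(4) = 1 + max(-1, -1) = 0
  height(49) = 1 + max(-1, -1) = 0
  height(31) = 1 + max(-1, 0) = 1
  height(22) = 1 + max(0, 1) = 2
Height = 2


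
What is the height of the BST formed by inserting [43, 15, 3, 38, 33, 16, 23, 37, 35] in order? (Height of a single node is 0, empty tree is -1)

Insertion order: [43, 15, 3, 38, 33, 16, 23, 37, 35]
Tree (level-order array): [43, 15, None, 3, 38, None, None, 33, None, 16, 37, None, 23, 35]
Compute height bottom-up (empty subtree = -1):
  height(3) = 1 + max(-1, -1) = 0
  height(23) = 1 + max(-1, -1) = 0
  height(16) = 1 + max(-1, 0) = 1
  height(35) = 1 + max(-1, -1) = 0
  height(37) = 1 + max(0, -1) = 1
  height(33) = 1 + max(1, 1) = 2
  height(38) = 1 + max(2, -1) = 3
  height(15) = 1 + max(0, 3) = 4
  height(43) = 1 + max(4, -1) = 5
Height = 5


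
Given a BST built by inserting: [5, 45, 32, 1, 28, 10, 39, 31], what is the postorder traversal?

Tree insertion order: [5, 45, 32, 1, 28, 10, 39, 31]
Tree (level-order array): [5, 1, 45, None, None, 32, None, 28, 39, 10, 31]
Postorder traversal: [1, 10, 31, 28, 39, 32, 45, 5]


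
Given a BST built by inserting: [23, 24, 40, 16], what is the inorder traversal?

Tree insertion order: [23, 24, 40, 16]
Tree (level-order array): [23, 16, 24, None, None, None, 40]
Inorder traversal: [16, 23, 24, 40]


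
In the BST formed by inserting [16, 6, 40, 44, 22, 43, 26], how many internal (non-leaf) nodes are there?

Tree built from: [16, 6, 40, 44, 22, 43, 26]
Tree (level-order array): [16, 6, 40, None, None, 22, 44, None, 26, 43]
Rule: An internal node has at least one child.
Per-node child counts:
  node 16: 2 child(ren)
  node 6: 0 child(ren)
  node 40: 2 child(ren)
  node 22: 1 child(ren)
  node 26: 0 child(ren)
  node 44: 1 child(ren)
  node 43: 0 child(ren)
Matching nodes: [16, 40, 22, 44]
Count of internal (non-leaf) nodes: 4


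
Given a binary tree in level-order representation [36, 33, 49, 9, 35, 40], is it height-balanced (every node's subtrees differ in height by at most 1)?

Tree (level-order array): [36, 33, 49, 9, 35, 40]
Definition: a tree is height-balanced if, at every node, |h(left) - h(right)| <= 1 (empty subtree has height -1).
Bottom-up per-node check:
  node 9: h_left=-1, h_right=-1, diff=0 [OK], height=0
  node 35: h_left=-1, h_right=-1, diff=0 [OK], height=0
  node 33: h_left=0, h_right=0, diff=0 [OK], height=1
  node 40: h_left=-1, h_right=-1, diff=0 [OK], height=0
  node 49: h_left=0, h_right=-1, diff=1 [OK], height=1
  node 36: h_left=1, h_right=1, diff=0 [OK], height=2
All nodes satisfy the balance condition.
Result: Balanced


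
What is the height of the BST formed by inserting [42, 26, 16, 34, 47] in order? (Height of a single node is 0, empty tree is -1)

Insertion order: [42, 26, 16, 34, 47]
Tree (level-order array): [42, 26, 47, 16, 34]
Compute height bottom-up (empty subtree = -1):
  height(16) = 1 + max(-1, -1) = 0
  height(34) = 1 + max(-1, -1) = 0
  height(26) = 1 + max(0, 0) = 1
  height(47) = 1 + max(-1, -1) = 0
  height(42) = 1 + max(1, 0) = 2
Height = 2


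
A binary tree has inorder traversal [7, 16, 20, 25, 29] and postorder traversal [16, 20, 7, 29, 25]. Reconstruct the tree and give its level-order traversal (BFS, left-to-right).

Inorder:   [7, 16, 20, 25, 29]
Postorder: [16, 20, 7, 29, 25]
Algorithm: postorder visits root last, so walk postorder right-to-left;
each value is the root of the current inorder slice — split it at that
value, recurse on the right subtree first, then the left.
Recursive splits:
  root=25; inorder splits into left=[7, 16, 20], right=[29]
  root=29; inorder splits into left=[], right=[]
  root=7; inorder splits into left=[], right=[16, 20]
  root=20; inorder splits into left=[16], right=[]
  root=16; inorder splits into left=[], right=[]
Reconstructed level-order: [25, 7, 29, 20, 16]


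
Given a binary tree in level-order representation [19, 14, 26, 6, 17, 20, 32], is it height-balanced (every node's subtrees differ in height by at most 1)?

Tree (level-order array): [19, 14, 26, 6, 17, 20, 32]
Definition: a tree is height-balanced if, at every node, |h(left) - h(right)| <= 1 (empty subtree has height -1).
Bottom-up per-node check:
  node 6: h_left=-1, h_right=-1, diff=0 [OK], height=0
  node 17: h_left=-1, h_right=-1, diff=0 [OK], height=0
  node 14: h_left=0, h_right=0, diff=0 [OK], height=1
  node 20: h_left=-1, h_right=-1, diff=0 [OK], height=0
  node 32: h_left=-1, h_right=-1, diff=0 [OK], height=0
  node 26: h_left=0, h_right=0, diff=0 [OK], height=1
  node 19: h_left=1, h_right=1, diff=0 [OK], height=2
All nodes satisfy the balance condition.
Result: Balanced


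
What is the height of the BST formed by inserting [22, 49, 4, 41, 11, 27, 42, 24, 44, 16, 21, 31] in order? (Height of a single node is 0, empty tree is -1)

Insertion order: [22, 49, 4, 41, 11, 27, 42, 24, 44, 16, 21, 31]
Tree (level-order array): [22, 4, 49, None, 11, 41, None, None, 16, 27, 42, None, 21, 24, 31, None, 44]
Compute height bottom-up (empty subtree = -1):
  height(21) = 1 + max(-1, -1) = 0
  height(16) = 1 + max(-1, 0) = 1
  height(11) = 1 + max(-1, 1) = 2
  height(4) = 1 + max(-1, 2) = 3
  height(24) = 1 + max(-1, -1) = 0
  height(31) = 1 + max(-1, -1) = 0
  height(27) = 1 + max(0, 0) = 1
  height(44) = 1 + max(-1, -1) = 0
  height(42) = 1 + max(-1, 0) = 1
  height(41) = 1 + max(1, 1) = 2
  height(49) = 1 + max(2, -1) = 3
  height(22) = 1 + max(3, 3) = 4
Height = 4


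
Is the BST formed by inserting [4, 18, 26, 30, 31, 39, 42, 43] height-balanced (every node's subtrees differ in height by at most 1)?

Tree (level-order array): [4, None, 18, None, 26, None, 30, None, 31, None, 39, None, 42, None, 43]
Definition: a tree is height-balanced if, at every node, |h(left) - h(right)| <= 1 (empty subtree has height -1).
Bottom-up per-node check:
  node 43: h_left=-1, h_right=-1, diff=0 [OK], height=0
  node 42: h_left=-1, h_right=0, diff=1 [OK], height=1
  node 39: h_left=-1, h_right=1, diff=2 [FAIL (|-1-1|=2 > 1)], height=2
  node 31: h_left=-1, h_right=2, diff=3 [FAIL (|-1-2|=3 > 1)], height=3
  node 30: h_left=-1, h_right=3, diff=4 [FAIL (|-1-3|=4 > 1)], height=4
  node 26: h_left=-1, h_right=4, diff=5 [FAIL (|-1-4|=5 > 1)], height=5
  node 18: h_left=-1, h_right=5, diff=6 [FAIL (|-1-5|=6 > 1)], height=6
  node 4: h_left=-1, h_right=6, diff=7 [FAIL (|-1-6|=7 > 1)], height=7
Node 39 violates the condition: |-1 - 1| = 2 > 1.
Result: Not balanced


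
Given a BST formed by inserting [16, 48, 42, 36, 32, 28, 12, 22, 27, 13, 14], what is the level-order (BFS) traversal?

Tree insertion order: [16, 48, 42, 36, 32, 28, 12, 22, 27, 13, 14]
Tree (level-order array): [16, 12, 48, None, 13, 42, None, None, 14, 36, None, None, None, 32, None, 28, None, 22, None, None, 27]
BFS from the root, enqueuing left then right child of each popped node:
  queue [16] -> pop 16, enqueue [12, 48], visited so far: [16]
  queue [12, 48] -> pop 12, enqueue [13], visited so far: [16, 12]
  queue [48, 13] -> pop 48, enqueue [42], visited so far: [16, 12, 48]
  queue [13, 42] -> pop 13, enqueue [14], visited so far: [16, 12, 48, 13]
  queue [42, 14] -> pop 42, enqueue [36], visited so far: [16, 12, 48, 13, 42]
  queue [14, 36] -> pop 14, enqueue [none], visited so far: [16, 12, 48, 13, 42, 14]
  queue [36] -> pop 36, enqueue [32], visited so far: [16, 12, 48, 13, 42, 14, 36]
  queue [32] -> pop 32, enqueue [28], visited so far: [16, 12, 48, 13, 42, 14, 36, 32]
  queue [28] -> pop 28, enqueue [22], visited so far: [16, 12, 48, 13, 42, 14, 36, 32, 28]
  queue [22] -> pop 22, enqueue [27], visited so far: [16, 12, 48, 13, 42, 14, 36, 32, 28, 22]
  queue [27] -> pop 27, enqueue [none], visited so far: [16, 12, 48, 13, 42, 14, 36, 32, 28, 22, 27]
Result: [16, 12, 48, 13, 42, 14, 36, 32, 28, 22, 27]


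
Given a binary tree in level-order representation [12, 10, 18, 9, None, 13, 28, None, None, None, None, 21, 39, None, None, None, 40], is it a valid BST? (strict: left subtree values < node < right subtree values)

Level-order array: [12, 10, 18, 9, None, 13, 28, None, None, None, None, 21, 39, None, None, None, 40]
Validate using subtree bounds (lo, hi): at each node, require lo < value < hi,
then recurse left with hi=value and right with lo=value.
Preorder trace (stopping at first violation):
  at node 12 with bounds (-inf, +inf): OK
  at node 10 with bounds (-inf, 12): OK
  at node 9 with bounds (-inf, 10): OK
  at node 18 with bounds (12, +inf): OK
  at node 13 with bounds (12, 18): OK
  at node 28 with bounds (18, +inf): OK
  at node 21 with bounds (18, 28): OK
  at node 39 with bounds (28, +inf): OK
  at node 40 with bounds (39, +inf): OK
No violation found at any node.
Result: Valid BST


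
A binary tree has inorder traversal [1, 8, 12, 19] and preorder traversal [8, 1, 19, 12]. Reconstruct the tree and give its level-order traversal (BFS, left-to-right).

Inorder:  [1, 8, 12, 19]
Preorder: [8, 1, 19, 12]
Algorithm: preorder visits root first, so consume preorder in order;
for each root, split the current inorder slice at that value into
left-subtree inorder and right-subtree inorder, then recurse.
Recursive splits:
  root=8; inorder splits into left=[1], right=[12, 19]
  root=1; inorder splits into left=[], right=[]
  root=19; inorder splits into left=[12], right=[]
  root=12; inorder splits into left=[], right=[]
Reconstructed level-order: [8, 1, 19, 12]


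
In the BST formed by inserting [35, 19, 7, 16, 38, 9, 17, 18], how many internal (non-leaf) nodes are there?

Tree built from: [35, 19, 7, 16, 38, 9, 17, 18]
Tree (level-order array): [35, 19, 38, 7, None, None, None, None, 16, 9, 17, None, None, None, 18]
Rule: An internal node has at least one child.
Per-node child counts:
  node 35: 2 child(ren)
  node 19: 1 child(ren)
  node 7: 1 child(ren)
  node 16: 2 child(ren)
  node 9: 0 child(ren)
  node 17: 1 child(ren)
  node 18: 0 child(ren)
  node 38: 0 child(ren)
Matching nodes: [35, 19, 7, 16, 17]
Count of internal (non-leaf) nodes: 5


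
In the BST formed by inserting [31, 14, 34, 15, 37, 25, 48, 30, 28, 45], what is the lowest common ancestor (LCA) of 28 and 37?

Tree insertion order: [31, 14, 34, 15, 37, 25, 48, 30, 28, 45]
Tree (level-order array): [31, 14, 34, None, 15, None, 37, None, 25, None, 48, None, 30, 45, None, 28]
In a BST, the LCA of p=28, q=37 is the first node v on the
root-to-leaf path with p <= v <= q (go left if both < v, right if both > v).
Walk from root:
  at 31: 28 <= 31 <= 37, this is the LCA
LCA = 31


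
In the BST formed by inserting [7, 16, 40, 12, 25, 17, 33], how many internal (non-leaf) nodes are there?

Tree built from: [7, 16, 40, 12, 25, 17, 33]
Tree (level-order array): [7, None, 16, 12, 40, None, None, 25, None, 17, 33]
Rule: An internal node has at least one child.
Per-node child counts:
  node 7: 1 child(ren)
  node 16: 2 child(ren)
  node 12: 0 child(ren)
  node 40: 1 child(ren)
  node 25: 2 child(ren)
  node 17: 0 child(ren)
  node 33: 0 child(ren)
Matching nodes: [7, 16, 40, 25]
Count of internal (non-leaf) nodes: 4


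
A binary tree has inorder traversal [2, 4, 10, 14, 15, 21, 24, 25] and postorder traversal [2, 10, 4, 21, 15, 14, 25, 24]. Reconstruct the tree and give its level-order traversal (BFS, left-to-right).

Inorder:   [2, 4, 10, 14, 15, 21, 24, 25]
Postorder: [2, 10, 4, 21, 15, 14, 25, 24]
Algorithm: postorder visits root last, so walk postorder right-to-left;
each value is the root of the current inorder slice — split it at that
value, recurse on the right subtree first, then the left.
Recursive splits:
  root=24; inorder splits into left=[2, 4, 10, 14, 15, 21], right=[25]
  root=25; inorder splits into left=[], right=[]
  root=14; inorder splits into left=[2, 4, 10], right=[15, 21]
  root=15; inorder splits into left=[], right=[21]
  root=21; inorder splits into left=[], right=[]
  root=4; inorder splits into left=[2], right=[10]
  root=10; inorder splits into left=[], right=[]
  root=2; inorder splits into left=[], right=[]
Reconstructed level-order: [24, 14, 25, 4, 15, 2, 10, 21]


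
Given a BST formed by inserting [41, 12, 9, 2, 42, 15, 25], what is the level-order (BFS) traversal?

Tree insertion order: [41, 12, 9, 2, 42, 15, 25]
Tree (level-order array): [41, 12, 42, 9, 15, None, None, 2, None, None, 25]
BFS from the root, enqueuing left then right child of each popped node:
  queue [41] -> pop 41, enqueue [12, 42], visited so far: [41]
  queue [12, 42] -> pop 12, enqueue [9, 15], visited so far: [41, 12]
  queue [42, 9, 15] -> pop 42, enqueue [none], visited so far: [41, 12, 42]
  queue [9, 15] -> pop 9, enqueue [2], visited so far: [41, 12, 42, 9]
  queue [15, 2] -> pop 15, enqueue [25], visited so far: [41, 12, 42, 9, 15]
  queue [2, 25] -> pop 2, enqueue [none], visited so far: [41, 12, 42, 9, 15, 2]
  queue [25] -> pop 25, enqueue [none], visited so far: [41, 12, 42, 9, 15, 2, 25]
Result: [41, 12, 42, 9, 15, 2, 25]


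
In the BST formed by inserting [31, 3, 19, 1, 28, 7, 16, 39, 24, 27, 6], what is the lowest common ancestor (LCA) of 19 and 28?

Tree insertion order: [31, 3, 19, 1, 28, 7, 16, 39, 24, 27, 6]
Tree (level-order array): [31, 3, 39, 1, 19, None, None, None, None, 7, 28, 6, 16, 24, None, None, None, None, None, None, 27]
In a BST, the LCA of p=19, q=28 is the first node v on the
root-to-leaf path with p <= v <= q (go left if both < v, right if both > v).
Walk from root:
  at 31: both 19 and 28 < 31, go left
  at 3: both 19 and 28 > 3, go right
  at 19: 19 <= 19 <= 28, this is the LCA
LCA = 19


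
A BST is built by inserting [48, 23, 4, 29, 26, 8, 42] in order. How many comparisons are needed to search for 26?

Search path for 26: 48 -> 23 -> 29 -> 26
Found: True
Comparisons: 4


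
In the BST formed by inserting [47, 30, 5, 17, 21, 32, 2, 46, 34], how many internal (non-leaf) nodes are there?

Tree built from: [47, 30, 5, 17, 21, 32, 2, 46, 34]
Tree (level-order array): [47, 30, None, 5, 32, 2, 17, None, 46, None, None, None, 21, 34]
Rule: An internal node has at least one child.
Per-node child counts:
  node 47: 1 child(ren)
  node 30: 2 child(ren)
  node 5: 2 child(ren)
  node 2: 0 child(ren)
  node 17: 1 child(ren)
  node 21: 0 child(ren)
  node 32: 1 child(ren)
  node 46: 1 child(ren)
  node 34: 0 child(ren)
Matching nodes: [47, 30, 5, 17, 32, 46]
Count of internal (non-leaf) nodes: 6


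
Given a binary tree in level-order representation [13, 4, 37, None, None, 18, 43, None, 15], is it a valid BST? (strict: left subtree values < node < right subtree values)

Level-order array: [13, 4, 37, None, None, 18, 43, None, 15]
Validate using subtree bounds (lo, hi): at each node, require lo < value < hi,
then recurse left with hi=value and right with lo=value.
Preorder trace (stopping at first violation):
  at node 13 with bounds (-inf, +inf): OK
  at node 4 with bounds (-inf, 13): OK
  at node 37 with bounds (13, +inf): OK
  at node 18 with bounds (13, 37): OK
  at node 15 with bounds (18, 37): VIOLATION
Node 15 violates its bound: not (18 < 15 < 37).
Result: Not a valid BST


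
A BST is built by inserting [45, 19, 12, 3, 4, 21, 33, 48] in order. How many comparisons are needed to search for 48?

Search path for 48: 45 -> 48
Found: True
Comparisons: 2


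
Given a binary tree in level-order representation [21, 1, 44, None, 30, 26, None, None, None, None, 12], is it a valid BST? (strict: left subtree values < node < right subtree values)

Level-order array: [21, 1, 44, None, 30, 26, None, None, None, None, 12]
Validate using subtree bounds (lo, hi): at each node, require lo < value < hi,
then recurse left with hi=value and right with lo=value.
Preorder trace (stopping at first violation):
  at node 21 with bounds (-inf, +inf): OK
  at node 1 with bounds (-inf, 21): OK
  at node 30 with bounds (1, 21): VIOLATION
Node 30 violates its bound: not (1 < 30 < 21).
Result: Not a valid BST


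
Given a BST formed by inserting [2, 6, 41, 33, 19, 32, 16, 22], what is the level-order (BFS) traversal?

Tree insertion order: [2, 6, 41, 33, 19, 32, 16, 22]
Tree (level-order array): [2, None, 6, None, 41, 33, None, 19, None, 16, 32, None, None, 22]
BFS from the root, enqueuing left then right child of each popped node:
  queue [2] -> pop 2, enqueue [6], visited so far: [2]
  queue [6] -> pop 6, enqueue [41], visited so far: [2, 6]
  queue [41] -> pop 41, enqueue [33], visited so far: [2, 6, 41]
  queue [33] -> pop 33, enqueue [19], visited so far: [2, 6, 41, 33]
  queue [19] -> pop 19, enqueue [16, 32], visited so far: [2, 6, 41, 33, 19]
  queue [16, 32] -> pop 16, enqueue [none], visited so far: [2, 6, 41, 33, 19, 16]
  queue [32] -> pop 32, enqueue [22], visited so far: [2, 6, 41, 33, 19, 16, 32]
  queue [22] -> pop 22, enqueue [none], visited so far: [2, 6, 41, 33, 19, 16, 32, 22]
Result: [2, 6, 41, 33, 19, 16, 32, 22]


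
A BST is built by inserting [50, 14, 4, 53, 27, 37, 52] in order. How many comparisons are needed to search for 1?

Search path for 1: 50 -> 14 -> 4
Found: False
Comparisons: 3


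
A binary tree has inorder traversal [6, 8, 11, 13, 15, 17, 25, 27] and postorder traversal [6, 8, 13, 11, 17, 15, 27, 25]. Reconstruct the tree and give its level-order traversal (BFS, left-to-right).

Inorder:   [6, 8, 11, 13, 15, 17, 25, 27]
Postorder: [6, 8, 13, 11, 17, 15, 27, 25]
Algorithm: postorder visits root last, so walk postorder right-to-left;
each value is the root of the current inorder slice — split it at that
value, recurse on the right subtree first, then the left.
Recursive splits:
  root=25; inorder splits into left=[6, 8, 11, 13, 15, 17], right=[27]
  root=27; inorder splits into left=[], right=[]
  root=15; inorder splits into left=[6, 8, 11, 13], right=[17]
  root=17; inorder splits into left=[], right=[]
  root=11; inorder splits into left=[6, 8], right=[13]
  root=13; inorder splits into left=[], right=[]
  root=8; inorder splits into left=[6], right=[]
  root=6; inorder splits into left=[], right=[]
Reconstructed level-order: [25, 15, 27, 11, 17, 8, 13, 6]


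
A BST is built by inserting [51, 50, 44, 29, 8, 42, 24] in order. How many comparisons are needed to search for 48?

Search path for 48: 51 -> 50 -> 44
Found: False
Comparisons: 3


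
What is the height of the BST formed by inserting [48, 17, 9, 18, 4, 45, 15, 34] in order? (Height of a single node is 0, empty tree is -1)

Insertion order: [48, 17, 9, 18, 4, 45, 15, 34]
Tree (level-order array): [48, 17, None, 9, 18, 4, 15, None, 45, None, None, None, None, 34]
Compute height bottom-up (empty subtree = -1):
  height(4) = 1 + max(-1, -1) = 0
  height(15) = 1 + max(-1, -1) = 0
  height(9) = 1 + max(0, 0) = 1
  height(34) = 1 + max(-1, -1) = 0
  height(45) = 1 + max(0, -1) = 1
  height(18) = 1 + max(-1, 1) = 2
  height(17) = 1 + max(1, 2) = 3
  height(48) = 1 + max(3, -1) = 4
Height = 4


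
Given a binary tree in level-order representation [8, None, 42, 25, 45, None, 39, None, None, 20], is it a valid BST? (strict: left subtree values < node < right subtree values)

Level-order array: [8, None, 42, 25, 45, None, 39, None, None, 20]
Validate using subtree bounds (lo, hi): at each node, require lo < value < hi,
then recurse left with hi=value and right with lo=value.
Preorder trace (stopping at first violation):
  at node 8 with bounds (-inf, +inf): OK
  at node 42 with bounds (8, +inf): OK
  at node 25 with bounds (8, 42): OK
  at node 39 with bounds (25, 42): OK
  at node 20 with bounds (25, 39): VIOLATION
Node 20 violates its bound: not (25 < 20 < 39).
Result: Not a valid BST


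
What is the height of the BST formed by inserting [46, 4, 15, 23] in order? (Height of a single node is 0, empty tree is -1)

Insertion order: [46, 4, 15, 23]
Tree (level-order array): [46, 4, None, None, 15, None, 23]
Compute height bottom-up (empty subtree = -1):
  height(23) = 1 + max(-1, -1) = 0
  height(15) = 1 + max(-1, 0) = 1
  height(4) = 1 + max(-1, 1) = 2
  height(46) = 1 + max(2, -1) = 3
Height = 3


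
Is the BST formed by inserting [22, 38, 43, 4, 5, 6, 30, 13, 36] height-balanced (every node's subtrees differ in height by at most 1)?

Tree (level-order array): [22, 4, 38, None, 5, 30, 43, None, 6, None, 36, None, None, None, 13]
Definition: a tree is height-balanced if, at every node, |h(left) - h(right)| <= 1 (empty subtree has height -1).
Bottom-up per-node check:
  node 13: h_left=-1, h_right=-1, diff=0 [OK], height=0
  node 6: h_left=-1, h_right=0, diff=1 [OK], height=1
  node 5: h_left=-1, h_right=1, diff=2 [FAIL (|-1-1|=2 > 1)], height=2
  node 4: h_left=-1, h_right=2, diff=3 [FAIL (|-1-2|=3 > 1)], height=3
  node 36: h_left=-1, h_right=-1, diff=0 [OK], height=0
  node 30: h_left=-1, h_right=0, diff=1 [OK], height=1
  node 43: h_left=-1, h_right=-1, diff=0 [OK], height=0
  node 38: h_left=1, h_right=0, diff=1 [OK], height=2
  node 22: h_left=3, h_right=2, diff=1 [OK], height=4
Node 5 violates the condition: |-1 - 1| = 2 > 1.
Result: Not balanced


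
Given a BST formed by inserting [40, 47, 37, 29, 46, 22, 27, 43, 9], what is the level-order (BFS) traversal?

Tree insertion order: [40, 47, 37, 29, 46, 22, 27, 43, 9]
Tree (level-order array): [40, 37, 47, 29, None, 46, None, 22, None, 43, None, 9, 27]
BFS from the root, enqueuing left then right child of each popped node:
  queue [40] -> pop 40, enqueue [37, 47], visited so far: [40]
  queue [37, 47] -> pop 37, enqueue [29], visited so far: [40, 37]
  queue [47, 29] -> pop 47, enqueue [46], visited so far: [40, 37, 47]
  queue [29, 46] -> pop 29, enqueue [22], visited so far: [40, 37, 47, 29]
  queue [46, 22] -> pop 46, enqueue [43], visited so far: [40, 37, 47, 29, 46]
  queue [22, 43] -> pop 22, enqueue [9, 27], visited so far: [40, 37, 47, 29, 46, 22]
  queue [43, 9, 27] -> pop 43, enqueue [none], visited so far: [40, 37, 47, 29, 46, 22, 43]
  queue [9, 27] -> pop 9, enqueue [none], visited so far: [40, 37, 47, 29, 46, 22, 43, 9]
  queue [27] -> pop 27, enqueue [none], visited so far: [40, 37, 47, 29, 46, 22, 43, 9, 27]
Result: [40, 37, 47, 29, 46, 22, 43, 9, 27]


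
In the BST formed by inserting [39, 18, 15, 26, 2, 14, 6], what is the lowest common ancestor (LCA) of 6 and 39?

Tree insertion order: [39, 18, 15, 26, 2, 14, 6]
Tree (level-order array): [39, 18, None, 15, 26, 2, None, None, None, None, 14, 6]
In a BST, the LCA of p=6, q=39 is the first node v on the
root-to-leaf path with p <= v <= q (go left if both < v, right if both > v).
Walk from root:
  at 39: 6 <= 39 <= 39, this is the LCA
LCA = 39


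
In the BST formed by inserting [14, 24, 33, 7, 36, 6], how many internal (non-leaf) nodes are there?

Tree built from: [14, 24, 33, 7, 36, 6]
Tree (level-order array): [14, 7, 24, 6, None, None, 33, None, None, None, 36]
Rule: An internal node has at least one child.
Per-node child counts:
  node 14: 2 child(ren)
  node 7: 1 child(ren)
  node 6: 0 child(ren)
  node 24: 1 child(ren)
  node 33: 1 child(ren)
  node 36: 0 child(ren)
Matching nodes: [14, 7, 24, 33]
Count of internal (non-leaf) nodes: 4


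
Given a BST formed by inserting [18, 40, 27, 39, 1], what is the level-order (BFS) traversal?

Tree insertion order: [18, 40, 27, 39, 1]
Tree (level-order array): [18, 1, 40, None, None, 27, None, None, 39]
BFS from the root, enqueuing left then right child of each popped node:
  queue [18] -> pop 18, enqueue [1, 40], visited so far: [18]
  queue [1, 40] -> pop 1, enqueue [none], visited so far: [18, 1]
  queue [40] -> pop 40, enqueue [27], visited so far: [18, 1, 40]
  queue [27] -> pop 27, enqueue [39], visited so far: [18, 1, 40, 27]
  queue [39] -> pop 39, enqueue [none], visited so far: [18, 1, 40, 27, 39]
Result: [18, 1, 40, 27, 39]


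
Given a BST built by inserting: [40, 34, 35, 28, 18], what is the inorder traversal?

Tree insertion order: [40, 34, 35, 28, 18]
Tree (level-order array): [40, 34, None, 28, 35, 18]
Inorder traversal: [18, 28, 34, 35, 40]


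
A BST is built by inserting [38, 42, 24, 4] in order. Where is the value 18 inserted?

Starting tree (level order): [38, 24, 42, 4]
Insertion path: 38 -> 24 -> 4
Result: insert 18 as right child of 4
Final tree (level order): [38, 24, 42, 4, None, None, None, None, 18]


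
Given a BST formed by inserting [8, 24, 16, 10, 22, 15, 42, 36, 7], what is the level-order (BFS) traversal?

Tree insertion order: [8, 24, 16, 10, 22, 15, 42, 36, 7]
Tree (level-order array): [8, 7, 24, None, None, 16, 42, 10, 22, 36, None, None, 15]
BFS from the root, enqueuing left then right child of each popped node:
  queue [8] -> pop 8, enqueue [7, 24], visited so far: [8]
  queue [7, 24] -> pop 7, enqueue [none], visited so far: [8, 7]
  queue [24] -> pop 24, enqueue [16, 42], visited so far: [8, 7, 24]
  queue [16, 42] -> pop 16, enqueue [10, 22], visited so far: [8, 7, 24, 16]
  queue [42, 10, 22] -> pop 42, enqueue [36], visited so far: [8, 7, 24, 16, 42]
  queue [10, 22, 36] -> pop 10, enqueue [15], visited so far: [8, 7, 24, 16, 42, 10]
  queue [22, 36, 15] -> pop 22, enqueue [none], visited so far: [8, 7, 24, 16, 42, 10, 22]
  queue [36, 15] -> pop 36, enqueue [none], visited so far: [8, 7, 24, 16, 42, 10, 22, 36]
  queue [15] -> pop 15, enqueue [none], visited so far: [8, 7, 24, 16, 42, 10, 22, 36, 15]
Result: [8, 7, 24, 16, 42, 10, 22, 36, 15]


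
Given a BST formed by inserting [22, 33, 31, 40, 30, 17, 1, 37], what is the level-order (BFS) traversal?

Tree insertion order: [22, 33, 31, 40, 30, 17, 1, 37]
Tree (level-order array): [22, 17, 33, 1, None, 31, 40, None, None, 30, None, 37]
BFS from the root, enqueuing left then right child of each popped node:
  queue [22] -> pop 22, enqueue [17, 33], visited so far: [22]
  queue [17, 33] -> pop 17, enqueue [1], visited so far: [22, 17]
  queue [33, 1] -> pop 33, enqueue [31, 40], visited so far: [22, 17, 33]
  queue [1, 31, 40] -> pop 1, enqueue [none], visited so far: [22, 17, 33, 1]
  queue [31, 40] -> pop 31, enqueue [30], visited so far: [22, 17, 33, 1, 31]
  queue [40, 30] -> pop 40, enqueue [37], visited so far: [22, 17, 33, 1, 31, 40]
  queue [30, 37] -> pop 30, enqueue [none], visited so far: [22, 17, 33, 1, 31, 40, 30]
  queue [37] -> pop 37, enqueue [none], visited so far: [22, 17, 33, 1, 31, 40, 30, 37]
Result: [22, 17, 33, 1, 31, 40, 30, 37]


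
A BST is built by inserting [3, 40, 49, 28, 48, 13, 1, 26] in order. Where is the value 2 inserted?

Starting tree (level order): [3, 1, 40, None, None, 28, 49, 13, None, 48, None, None, 26]
Insertion path: 3 -> 1
Result: insert 2 as right child of 1
Final tree (level order): [3, 1, 40, None, 2, 28, 49, None, None, 13, None, 48, None, None, 26]


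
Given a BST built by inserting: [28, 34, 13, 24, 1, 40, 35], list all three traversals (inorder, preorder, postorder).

Tree insertion order: [28, 34, 13, 24, 1, 40, 35]
Tree (level-order array): [28, 13, 34, 1, 24, None, 40, None, None, None, None, 35]
Inorder (L, root, R): [1, 13, 24, 28, 34, 35, 40]
Preorder (root, L, R): [28, 13, 1, 24, 34, 40, 35]
Postorder (L, R, root): [1, 24, 13, 35, 40, 34, 28]


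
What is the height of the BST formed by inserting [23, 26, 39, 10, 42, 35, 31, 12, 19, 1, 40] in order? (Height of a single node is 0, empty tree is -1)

Insertion order: [23, 26, 39, 10, 42, 35, 31, 12, 19, 1, 40]
Tree (level-order array): [23, 10, 26, 1, 12, None, 39, None, None, None, 19, 35, 42, None, None, 31, None, 40]
Compute height bottom-up (empty subtree = -1):
  height(1) = 1 + max(-1, -1) = 0
  height(19) = 1 + max(-1, -1) = 0
  height(12) = 1 + max(-1, 0) = 1
  height(10) = 1 + max(0, 1) = 2
  height(31) = 1 + max(-1, -1) = 0
  height(35) = 1 + max(0, -1) = 1
  height(40) = 1 + max(-1, -1) = 0
  height(42) = 1 + max(0, -1) = 1
  height(39) = 1 + max(1, 1) = 2
  height(26) = 1 + max(-1, 2) = 3
  height(23) = 1 + max(2, 3) = 4
Height = 4


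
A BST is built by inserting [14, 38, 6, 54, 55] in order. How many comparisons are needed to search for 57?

Search path for 57: 14 -> 38 -> 54 -> 55
Found: False
Comparisons: 4


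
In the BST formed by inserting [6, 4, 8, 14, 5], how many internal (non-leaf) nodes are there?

Tree built from: [6, 4, 8, 14, 5]
Tree (level-order array): [6, 4, 8, None, 5, None, 14]
Rule: An internal node has at least one child.
Per-node child counts:
  node 6: 2 child(ren)
  node 4: 1 child(ren)
  node 5: 0 child(ren)
  node 8: 1 child(ren)
  node 14: 0 child(ren)
Matching nodes: [6, 4, 8]
Count of internal (non-leaf) nodes: 3


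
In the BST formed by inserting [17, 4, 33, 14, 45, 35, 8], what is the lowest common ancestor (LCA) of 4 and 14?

Tree insertion order: [17, 4, 33, 14, 45, 35, 8]
Tree (level-order array): [17, 4, 33, None, 14, None, 45, 8, None, 35]
In a BST, the LCA of p=4, q=14 is the first node v on the
root-to-leaf path with p <= v <= q (go left if both < v, right if both > v).
Walk from root:
  at 17: both 4 and 14 < 17, go left
  at 4: 4 <= 4 <= 14, this is the LCA
LCA = 4


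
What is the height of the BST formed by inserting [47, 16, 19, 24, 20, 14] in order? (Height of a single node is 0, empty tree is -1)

Insertion order: [47, 16, 19, 24, 20, 14]
Tree (level-order array): [47, 16, None, 14, 19, None, None, None, 24, 20]
Compute height bottom-up (empty subtree = -1):
  height(14) = 1 + max(-1, -1) = 0
  height(20) = 1 + max(-1, -1) = 0
  height(24) = 1 + max(0, -1) = 1
  height(19) = 1 + max(-1, 1) = 2
  height(16) = 1 + max(0, 2) = 3
  height(47) = 1 + max(3, -1) = 4
Height = 4


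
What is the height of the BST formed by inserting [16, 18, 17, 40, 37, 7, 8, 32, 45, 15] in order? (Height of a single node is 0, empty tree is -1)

Insertion order: [16, 18, 17, 40, 37, 7, 8, 32, 45, 15]
Tree (level-order array): [16, 7, 18, None, 8, 17, 40, None, 15, None, None, 37, 45, None, None, 32]
Compute height bottom-up (empty subtree = -1):
  height(15) = 1 + max(-1, -1) = 0
  height(8) = 1 + max(-1, 0) = 1
  height(7) = 1 + max(-1, 1) = 2
  height(17) = 1 + max(-1, -1) = 0
  height(32) = 1 + max(-1, -1) = 0
  height(37) = 1 + max(0, -1) = 1
  height(45) = 1 + max(-1, -1) = 0
  height(40) = 1 + max(1, 0) = 2
  height(18) = 1 + max(0, 2) = 3
  height(16) = 1 + max(2, 3) = 4
Height = 4


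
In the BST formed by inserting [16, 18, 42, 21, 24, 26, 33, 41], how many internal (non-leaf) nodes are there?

Tree built from: [16, 18, 42, 21, 24, 26, 33, 41]
Tree (level-order array): [16, None, 18, None, 42, 21, None, None, 24, None, 26, None, 33, None, 41]
Rule: An internal node has at least one child.
Per-node child counts:
  node 16: 1 child(ren)
  node 18: 1 child(ren)
  node 42: 1 child(ren)
  node 21: 1 child(ren)
  node 24: 1 child(ren)
  node 26: 1 child(ren)
  node 33: 1 child(ren)
  node 41: 0 child(ren)
Matching nodes: [16, 18, 42, 21, 24, 26, 33]
Count of internal (non-leaf) nodes: 7


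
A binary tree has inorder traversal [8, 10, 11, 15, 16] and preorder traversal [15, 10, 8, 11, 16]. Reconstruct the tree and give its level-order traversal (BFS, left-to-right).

Inorder:  [8, 10, 11, 15, 16]
Preorder: [15, 10, 8, 11, 16]
Algorithm: preorder visits root first, so consume preorder in order;
for each root, split the current inorder slice at that value into
left-subtree inorder and right-subtree inorder, then recurse.
Recursive splits:
  root=15; inorder splits into left=[8, 10, 11], right=[16]
  root=10; inorder splits into left=[8], right=[11]
  root=8; inorder splits into left=[], right=[]
  root=11; inorder splits into left=[], right=[]
  root=16; inorder splits into left=[], right=[]
Reconstructed level-order: [15, 10, 16, 8, 11]


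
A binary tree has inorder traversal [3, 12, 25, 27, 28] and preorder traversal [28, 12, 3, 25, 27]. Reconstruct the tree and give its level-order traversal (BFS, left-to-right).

Inorder:  [3, 12, 25, 27, 28]
Preorder: [28, 12, 3, 25, 27]
Algorithm: preorder visits root first, so consume preorder in order;
for each root, split the current inorder slice at that value into
left-subtree inorder and right-subtree inorder, then recurse.
Recursive splits:
  root=28; inorder splits into left=[3, 12, 25, 27], right=[]
  root=12; inorder splits into left=[3], right=[25, 27]
  root=3; inorder splits into left=[], right=[]
  root=25; inorder splits into left=[], right=[27]
  root=27; inorder splits into left=[], right=[]
Reconstructed level-order: [28, 12, 3, 25, 27]


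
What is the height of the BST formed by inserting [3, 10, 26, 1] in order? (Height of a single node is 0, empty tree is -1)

Insertion order: [3, 10, 26, 1]
Tree (level-order array): [3, 1, 10, None, None, None, 26]
Compute height bottom-up (empty subtree = -1):
  height(1) = 1 + max(-1, -1) = 0
  height(26) = 1 + max(-1, -1) = 0
  height(10) = 1 + max(-1, 0) = 1
  height(3) = 1 + max(0, 1) = 2
Height = 2


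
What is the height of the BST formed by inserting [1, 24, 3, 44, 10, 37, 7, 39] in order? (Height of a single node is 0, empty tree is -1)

Insertion order: [1, 24, 3, 44, 10, 37, 7, 39]
Tree (level-order array): [1, None, 24, 3, 44, None, 10, 37, None, 7, None, None, 39]
Compute height bottom-up (empty subtree = -1):
  height(7) = 1 + max(-1, -1) = 0
  height(10) = 1 + max(0, -1) = 1
  height(3) = 1 + max(-1, 1) = 2
  height(39) = 1 + max(-1, -1) = 0
  height(37) = 1 + max(-1, 0) = 1
  height(44) = 1 + max(1, -1) = 2
  height(24) = 1 + max(2, 2) = 3
  height(1) = 1 + max(-1, 3) = 4
Height = 4


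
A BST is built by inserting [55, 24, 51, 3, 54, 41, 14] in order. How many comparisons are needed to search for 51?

Search path for 51: 55 -> 24 -> 51
Found: True
Comparisons: 3


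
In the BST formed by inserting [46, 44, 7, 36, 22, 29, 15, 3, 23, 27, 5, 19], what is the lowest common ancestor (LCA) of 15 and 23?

Tree insertion order: [46, 44, 7, 36, 22, 29, 15, 3, 23, 27, 5, 19]
Tree (level-order array): [46, 44, None, 7, None, 3, 36, None, 5, 22, None, None, None, 15, 29, None, 19, 23, None, None, None, None, 27]
In a BST, the LCA of p=15, q=23 is the first node v on the
root-to-leaf path with p <= v <= q (go left if both < v, right if both > v).
Walk from root:
  at 46: both 15 and 23 < 46, go left
  at 44: both 15 and 23 < 44, go left
  at 7: both 15 and 23 > 7, go right
  at 36: both 15 and 23 < 36, go left
  at 22: 15 <= 22 <= 23, this is the LCA
LCA = 22


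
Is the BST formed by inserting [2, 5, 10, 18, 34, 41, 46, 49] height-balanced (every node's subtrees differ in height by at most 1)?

Tree (level-order array): [2, None, 5, None, 10, None, 18, None, 34, None, 41, None, 46, None, 49]
Definition: a tree is height-balanced if, at every node, |h(left) - h(right)| <= 1 (empty subtree has height -1).
Bottom-up per-node check:
  node 49: h_left=-1, h_right=-1, diff=0 [OK], height=0
  node 46: h_left=-1, h_right=0, diff=1 [OK], height=1
  node 41: h_left=-1, h_right=1, diff=2 [FAIL (|-1-1|=2 > 1)], height=2
  node 34: h_left=-1, h_right=2, diff=3 [FAIL (|-1-2|=3 > 1)], height=3
  node 18: h_left=-1, h_right=3, diff=4 [FAIL (|-1-3|=4 > 1)], height=4
  node 10: h_left=-1, h_right=4, diff=5 [FAIL (|-1-4|=5 > 1)], height=5
  node 5: h_left=-1, h_right=5, diff=6 [FAIL (|-1-5|=6 > 1)], height=6
  node 2: h_left=-1, h_right=6, diff=7 [FAIL (|-1-6|=7 > 1)], height=7
Node 41 violates the condition: |-1 - 1| = 2 > 1.
Result: Not balanced


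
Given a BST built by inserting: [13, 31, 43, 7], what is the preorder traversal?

Tree insertion order: [13, 31, 43, 7]
Tree (level-order array): [13, 7, 31, None, None, None, 43]
Preorder traversal: [13, 7, 31, 43]


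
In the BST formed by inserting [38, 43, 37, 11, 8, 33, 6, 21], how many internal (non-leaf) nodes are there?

Tree built from: [38, 43, 37, 11, 8, 33, 6, 21]
Tree (level-order array): [38, 37, 43, 11, None, None, None, 8, 33, 6, None, 21]
Rule: An internal node has at least one child.
Per-node child counts:
  node 38: 2 child(ren)
  node 37: 1 child(ren)
  node 11: 2 child(ren)
  node 8: 1 child(ren)
  node 6: 0 child(ren)
  node 33: 1 child(ren)
  node 21: 0 child(ren)
  node 43: 0 child(ren)
Matching nodes: [38, 37, 11, 8, 33]
Count of internal (non-leaf) nodes: 5


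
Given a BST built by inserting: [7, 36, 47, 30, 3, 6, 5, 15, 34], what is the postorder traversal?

Tree insertion order: [7, 36, 47, 30, 3, 6, 5, 15, 34]
Tree (level-order array): [7, 3, 36, None, 6, 30, 47, 5, None, 15, 34]
Postorder traversal: [5, 6, 3, 15, 34, 30, 47, 36, 7]


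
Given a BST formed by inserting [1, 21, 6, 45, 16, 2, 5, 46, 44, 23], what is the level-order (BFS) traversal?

Tree insertion order: [1, 21, 6, 45, 16, 2, 5, 46, 44, 23]
Tree (level-order array): [1, None, 21, 6, 45, 2, 16, 44, 46, None, 5, None, None, 23]
BFS from the root, enqueuing left then right child of each popped node:
  queue [1] -> pop 1, enqueue [21], visited so far: [1]
  queue [21] -> pop 21, enqueue [6, 45], visited so far: [1, 21]
  queue [6, 45] -> pop 6, enqueue [2, 16], visited so far: [1, 21, 6]
  queue [45, 2, 16] -> pop 45, enqueue [44, 46], visited so far: [1, 21, 6, 45]
  queue [2, 16, 44, 46] -> pop 2, enqueue [5], visited so far: [1, 21, 6, 45, 2]
  queue [16, 44, 46, 5] -> pop 16, enqueue [none], visited so far: [1, 21, 6, 45, 2, 16]
  queue [44, 46, 5] -> pop 44, enqueue [23], visited so far: [1, 21, 6, 45, 2, 16, 44]
  queue [46, 5, 23] -> pop 46, enqueue [none], visited so far: [1, 21, 6, 45, 2, 16, 44, 46]
  queue [5, 23] -> pop 5, enqueue [none], visited so far: [1, 21, 6, 45, 2, 16, 44, 46, 5]
  queue [23] -> pop 23, enqueue [none], visited so far: [1, 21, 6, 45, 2, 16, 44, 46, 5, 23]
Result: [1, 21, 6, 45, 2, 16, 44, 46, 5, 23]


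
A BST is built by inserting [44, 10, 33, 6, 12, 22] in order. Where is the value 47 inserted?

Starting tree (level order): [44, 10, None, 6, 33, None, None, 12, None, None, 22]
Insertion path: 44
Result: insert 47 as right child of 44
Final tree (level order): [44, 10, 47, 6, 33, None, None, None, None, 12, None, None, 22]
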